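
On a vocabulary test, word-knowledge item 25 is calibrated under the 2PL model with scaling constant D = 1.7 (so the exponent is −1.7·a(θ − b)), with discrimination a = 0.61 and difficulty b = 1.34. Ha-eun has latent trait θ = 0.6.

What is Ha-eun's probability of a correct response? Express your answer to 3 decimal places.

P(θ) = 1 / (1 + exp(−D·a(θ − b)))
Exponent: 1.7 × 0.61 × (0.6 − 1.34) = -0.7674
1/(1 + e^{0.7674}) = 0.3170
P = 0.3170

0.317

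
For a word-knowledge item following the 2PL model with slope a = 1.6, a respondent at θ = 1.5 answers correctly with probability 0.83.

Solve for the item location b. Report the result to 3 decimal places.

0.509

P(θ) = 1 / (1 + exp(−a(θ − b)))
logit(0.83) = ln(0.83/0.17) = 1.5856
b = θ − logit/(a) = 1.5 − 1.5856/1.6000 = 0.5090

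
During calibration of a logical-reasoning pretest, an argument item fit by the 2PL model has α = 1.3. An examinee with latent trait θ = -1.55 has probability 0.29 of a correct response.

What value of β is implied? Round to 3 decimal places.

-0.861

P(θ) = 1 / (1 + exp(−α(θ − β)))
logit(0.29) = ln(0.29/0.71) = -0.8954
β = θ − logit/(α) = -1.55 − (-0.8954)/1.3000 = -0.8612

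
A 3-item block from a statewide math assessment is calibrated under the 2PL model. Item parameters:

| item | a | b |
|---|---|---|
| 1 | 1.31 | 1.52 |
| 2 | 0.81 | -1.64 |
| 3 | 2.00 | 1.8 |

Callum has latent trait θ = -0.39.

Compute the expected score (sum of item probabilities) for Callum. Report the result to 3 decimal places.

P(θ) = 1 / (1 + exp(−a(θ − b)))
P_1 = 1/(1+e^{2.5021}) = 0.0757
P_2 = 1/(1+e^{-1.0125}) = 0.7335
P_3 = 1/(1+e^{4.3800}) = 0.0124
E[score] = 0.0757 + 0.7335 + 0.0124 = 0.8216

0.822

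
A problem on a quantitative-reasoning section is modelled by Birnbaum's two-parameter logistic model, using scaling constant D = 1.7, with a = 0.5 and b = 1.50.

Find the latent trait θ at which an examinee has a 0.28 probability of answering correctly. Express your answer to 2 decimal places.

0.39

P(θ) = 1 / (1 + exp(−D·a(θ − b)))
logit = ln(0.2800/0.7200) = -0.9445
θ = b + logit/(1.7·a) = 1.50 + (-0.9445)/0.8500 = 0.3889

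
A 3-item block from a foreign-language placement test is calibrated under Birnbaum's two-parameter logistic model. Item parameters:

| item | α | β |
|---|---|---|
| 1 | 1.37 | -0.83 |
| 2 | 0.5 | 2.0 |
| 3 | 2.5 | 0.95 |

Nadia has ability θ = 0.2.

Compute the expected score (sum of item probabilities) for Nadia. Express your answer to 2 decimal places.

1.23

P(θ) = 1 / (1 + exp(−α(θ − β)))
P_1 = 1/(1+e^{-1.4111}) = 0.8039
P_2 = 1/(1+e^{0.9000}) = 0.2891
P_3 = 1/(1+e^{1.8750}) = 0.1330
E[score] = 0.8039 + 0.2891 + 0.1330 = 1.2260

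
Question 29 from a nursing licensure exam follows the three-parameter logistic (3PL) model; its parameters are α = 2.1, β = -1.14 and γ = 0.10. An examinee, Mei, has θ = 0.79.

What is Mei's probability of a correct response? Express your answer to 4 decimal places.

P(θ) = γ + (1 − γ) · 1 / (1 + exp(−α(θ − β)))
Exponent: 2.1 × (0.79 − (-1.14)) = 4.0530
1/(1 + e^{-4.0530}) = 0.9829
P = 0.10 + 0.90 × 0.9829 = 0.9846

0.9846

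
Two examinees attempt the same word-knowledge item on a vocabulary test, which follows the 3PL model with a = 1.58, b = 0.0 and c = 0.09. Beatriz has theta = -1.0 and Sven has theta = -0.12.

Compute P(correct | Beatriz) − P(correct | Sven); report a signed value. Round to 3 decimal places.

-0.257

P(theta) = c + (1 − c) · 1 / (1 + exp(−a(theta − b)))
P(Beatriz) = 0.2454  [exponent -1.5800]
P(Sven) = 0.5020  [exponent -0.1896]
Difference = 0.2454 − 0.5020 = -0.2566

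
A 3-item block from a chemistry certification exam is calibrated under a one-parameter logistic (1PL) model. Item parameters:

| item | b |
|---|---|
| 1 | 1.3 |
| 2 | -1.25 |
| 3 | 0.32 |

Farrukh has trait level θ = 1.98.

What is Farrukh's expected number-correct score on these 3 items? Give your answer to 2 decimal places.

P(θ) = 1 / (1 + exp(−(θ − b)))
P_1 = 1/(1+e^{-0.6800}) = 0.6637
P_2 = 1/(1+e^{-3.2300}) = 0.9619
P_3 = 1/(1+e^{-1.6600}) = 0.8402
E[score] = 0.6637 + 0.9619 + 0.8402 = 2.4659

2.47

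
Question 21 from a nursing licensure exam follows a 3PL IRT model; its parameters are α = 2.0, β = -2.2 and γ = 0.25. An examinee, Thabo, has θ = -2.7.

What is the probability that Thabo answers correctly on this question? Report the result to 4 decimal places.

P(θ) = γ + (1 − γ) · 1 / (1 + exp(−α(θ − β)))
Exponent: 2.0 × (-2.7 − (-2.2)) = -1.0000
1/(1 + e^{1.0000}) = 0.2689
P = 0.25 + 0.75 × 0.2689 = 0.4517

0.4517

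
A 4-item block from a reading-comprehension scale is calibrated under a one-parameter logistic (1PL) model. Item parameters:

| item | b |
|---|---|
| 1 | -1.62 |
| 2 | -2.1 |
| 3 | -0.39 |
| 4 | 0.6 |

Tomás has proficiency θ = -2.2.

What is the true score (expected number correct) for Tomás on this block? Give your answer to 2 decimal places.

1.03

P(θ) = 1 / (1 + exp(−(θ − b)))
P_1 = 1/(1+e^{0.5800}) = 0.3589
P_2 = 1/(1+e^{0.1000}) = 0.4750
P_3 = 1/(1+e^{1.8100}) = 0.1406
P_4 = 1/(1+e^{2.8000}) = 0.0573
E[score] = 0.3589 + 0.4750 + 0.1406 + 0.0573 = 1.0319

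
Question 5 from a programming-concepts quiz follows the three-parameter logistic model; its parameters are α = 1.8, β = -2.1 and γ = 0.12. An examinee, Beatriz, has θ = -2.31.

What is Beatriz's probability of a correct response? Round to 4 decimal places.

P(θ) = γ + (1 − γ) · 1 / (1 + exp(−α(θ − β)))
Exponent: 1.8 × (-2.31 − (-2.1)) = -0.3780
1/(1 + e^{0.3780}) = 0.4066
P = 0.12 + 0.88 × 0.4066 = 0.4778

0.4778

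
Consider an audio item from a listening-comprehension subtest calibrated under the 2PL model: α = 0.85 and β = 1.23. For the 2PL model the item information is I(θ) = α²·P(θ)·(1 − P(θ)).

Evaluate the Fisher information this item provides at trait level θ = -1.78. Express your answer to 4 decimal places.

0.0482

P = 1/(1+e^{2.5585}) = 0.0719
P(1−P) = 0.0719 × 0.9281 = 0.0667
I = α² × P(1−P) = 0.85² × 0.0667 = 0.04819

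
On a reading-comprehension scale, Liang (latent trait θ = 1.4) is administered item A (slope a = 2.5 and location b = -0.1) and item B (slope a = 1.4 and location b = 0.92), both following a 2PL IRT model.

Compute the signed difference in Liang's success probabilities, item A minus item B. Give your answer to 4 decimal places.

0.3151

P(θ) = 1 / (1 + exp(−a(θ − b)))
P_A = 0.9770
P_B = 0.6620
P_A − P_B = 0.3151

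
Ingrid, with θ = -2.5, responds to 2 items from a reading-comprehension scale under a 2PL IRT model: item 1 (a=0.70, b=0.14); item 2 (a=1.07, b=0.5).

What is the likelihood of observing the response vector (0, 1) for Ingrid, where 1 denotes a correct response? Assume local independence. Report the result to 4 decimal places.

0.0335

P(θ) = 1 / (1 + exp(−a(θ − b)))
P_1 = 1/(1+e^{1.8480}) = 0.1361
P_2 = 1/(1+e^{3.2100}) = 0.0388
L = (1−P_1) × P_2 = 0.8639 × 0.0388 = 0.03351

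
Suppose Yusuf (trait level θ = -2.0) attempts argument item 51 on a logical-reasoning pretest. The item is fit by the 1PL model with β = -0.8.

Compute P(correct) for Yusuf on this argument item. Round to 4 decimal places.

P(θ) = 1 / (1 + exp(−(θ − β)))
Exponent: (-2.0 − (-0.8)) = -1.2000
1/(1 + e^{1.2000}) = 0.2315
P = 0.2315

0.2315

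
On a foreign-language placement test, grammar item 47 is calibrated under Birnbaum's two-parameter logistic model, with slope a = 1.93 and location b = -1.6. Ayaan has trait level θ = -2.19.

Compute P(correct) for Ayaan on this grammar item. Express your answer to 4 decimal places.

P(θ) = 1 / (1 + exp(−a(θ − b)))
Exponent: 1.93 × (-2.19 − (-1.6)) = -1.1387
1/(1 + e^{1.1387}) = 0.2426

0.2426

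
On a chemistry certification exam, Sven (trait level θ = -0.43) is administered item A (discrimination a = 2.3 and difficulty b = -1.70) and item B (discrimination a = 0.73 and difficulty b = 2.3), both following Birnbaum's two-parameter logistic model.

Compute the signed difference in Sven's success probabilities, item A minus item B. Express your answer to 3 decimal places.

0.829

P(θ) = 1 / (1 + exp(−a(θ − b)))
P_A = 0.9489
P_B = 0.1200
P_A − P_B = 0.8289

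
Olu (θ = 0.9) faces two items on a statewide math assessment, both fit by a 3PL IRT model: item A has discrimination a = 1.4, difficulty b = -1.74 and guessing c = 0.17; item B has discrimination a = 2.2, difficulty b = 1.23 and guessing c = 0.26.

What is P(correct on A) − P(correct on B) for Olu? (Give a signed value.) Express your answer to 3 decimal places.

0.479

P(θ) = c + (1 − c) · 1 / (1 + exp(−a(θ − b)))
P_A = 0.9799
P_B = 0.5013
P_A − P_B = 0.4786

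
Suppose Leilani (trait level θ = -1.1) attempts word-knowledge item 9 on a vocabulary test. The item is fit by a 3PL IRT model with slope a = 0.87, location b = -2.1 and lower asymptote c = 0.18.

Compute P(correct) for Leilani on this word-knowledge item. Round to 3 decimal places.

0.758

P(θ) = c + (1 − c) · 1 / (1 + exp(−a(θ − b)))
Exponent: 0.87 × (-1.1 − (-2.1)) = 0.8700
1/(1 + e^{-0.8700}) = 0.7047
P = 0.18 + 0.82 × 0.7047 = 0.7579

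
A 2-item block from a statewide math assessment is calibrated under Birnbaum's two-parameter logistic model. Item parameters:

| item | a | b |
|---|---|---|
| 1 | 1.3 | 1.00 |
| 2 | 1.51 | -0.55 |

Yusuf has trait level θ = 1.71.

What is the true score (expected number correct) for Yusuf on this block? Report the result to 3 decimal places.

P(θ) = 1 / (1 + exp(−a(θ − b)))
P_1 = 1/(1+e^{-0.9230}) = 0.7157
P_2 = 1/(1+e^{-3.4126}) = 0.9681
E[score] = 0.7157 + 0.9681 = 1.6837

1.684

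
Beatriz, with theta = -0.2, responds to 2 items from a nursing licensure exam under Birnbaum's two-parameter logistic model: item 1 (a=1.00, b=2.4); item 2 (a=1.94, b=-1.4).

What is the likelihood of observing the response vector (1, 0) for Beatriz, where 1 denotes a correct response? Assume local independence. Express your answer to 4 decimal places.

0.0061

P(theta) = 1 / (1 + exp(−a(theta − b)))
P_1 = 1/(1+e^{2.6000}) = 0.0691
P_2 = 1/(1+e^{-2.3280}) = 0.9112
L = P_1 × (1−P_2) = 0.0691 × 0.0888 = 0.00614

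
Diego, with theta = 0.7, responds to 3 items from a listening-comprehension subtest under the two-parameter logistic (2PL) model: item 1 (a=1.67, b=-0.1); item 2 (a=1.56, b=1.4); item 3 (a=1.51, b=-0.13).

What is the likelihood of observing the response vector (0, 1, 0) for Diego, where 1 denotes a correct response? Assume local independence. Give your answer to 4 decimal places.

0.0116

P(theta) = 1 / (1 + exp(−a(theta − b)))
P_1 = 1/(1+e^{-1.3360}) = 0.7918
P_2 = 1/(1+e^{1.0920}) = 0.2512
P_3 = 1/(1+e^{-1.2533}) = 0.7779
L = (1−P_1) × P_2 × (1−P_3) = 0.2082 × 0.2512 × 0.2221 = 0.01162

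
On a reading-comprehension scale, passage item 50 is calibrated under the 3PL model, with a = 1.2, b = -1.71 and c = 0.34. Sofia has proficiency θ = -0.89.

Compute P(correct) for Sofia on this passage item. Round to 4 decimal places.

P(θ) = c + (1 − c) · 1 / (1 + exp(−a(θ − b)))
Exponent: 1.2 × (-0.89 − (-1.71)) = 0.9840
1/(1 + e^{-0.9840}) = 0.7279
P = 0.34 + 0.66 × 0.7279 = 0.8204

0.8204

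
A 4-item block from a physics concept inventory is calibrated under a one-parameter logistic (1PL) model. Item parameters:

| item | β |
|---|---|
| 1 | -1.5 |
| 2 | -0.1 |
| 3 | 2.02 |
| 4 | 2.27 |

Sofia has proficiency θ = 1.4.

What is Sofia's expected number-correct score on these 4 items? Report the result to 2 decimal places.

P(θ) = 1 / (1 + exp(−(θ − β)))
P_1 = 1/(1+e^{-2.9000}) = 0.9478
P_2 = 1/(1+e^{-1.5000}) = 0.8176
P_3 = 1/(1+e^{0.6200}) = 0.3498
P_4 = 1/(1+e^{0.8700}) = 0.2953
E[score] = 0.9478 + 0.8176 + 0.3498 + 0.2953 = 2.4105

2.41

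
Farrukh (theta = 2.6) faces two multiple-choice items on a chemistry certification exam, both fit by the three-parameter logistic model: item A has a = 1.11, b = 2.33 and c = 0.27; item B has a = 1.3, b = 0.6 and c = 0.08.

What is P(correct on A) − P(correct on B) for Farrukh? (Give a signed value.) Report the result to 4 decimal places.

P(theta) = c + (1 − c) · 1 / (1 + exp(−a(theta − b)))
P_A = 0.6893
P_B = 0.9364
P_A − P_B = -0.2471

-0.2471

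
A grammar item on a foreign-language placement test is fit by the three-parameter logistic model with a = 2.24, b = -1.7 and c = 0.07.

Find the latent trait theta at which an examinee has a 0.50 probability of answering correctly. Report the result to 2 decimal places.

-1.77

P(theta) = c + (1 − c) · 1 / (1 + exp(−a(theta − b)))
Remove guessing floor: (0.50 − 0.07)/(1 − 0.07) = 0.4624
logit = ln(0.4624/0.5376) = -0.1508
theta = b + logit/(a) = -1.7 + (-0.1508)/2.2400 = -1.7673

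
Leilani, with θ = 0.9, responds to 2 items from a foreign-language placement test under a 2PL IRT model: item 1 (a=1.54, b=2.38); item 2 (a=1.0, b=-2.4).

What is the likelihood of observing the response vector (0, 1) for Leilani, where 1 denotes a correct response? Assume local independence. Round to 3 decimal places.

P(θ) = 1 / (1 + exp(−a(θ − b)))
P_1 = 1/(1+e^{2.2792}) = 0.0929
P_2 = 1/(1+e^{-3.3000}) = 0.9644
L = (1−P_1) × P_2 = 0.9071 × 0.9644 = 0.87487

0.875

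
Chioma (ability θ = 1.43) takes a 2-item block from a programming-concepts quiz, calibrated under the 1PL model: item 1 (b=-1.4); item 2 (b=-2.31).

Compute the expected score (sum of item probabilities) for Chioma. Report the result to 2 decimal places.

P(θ) = 1 / (1 + exp(−(θ − b)))
P_1 = 1/(1+e^{-2.8300}) = 0.9443
P_2 = 1/(1+e^{-3.7400}) = 0.9768
E[score] = 0.9443 + 0.9768 = 1.9211

1.92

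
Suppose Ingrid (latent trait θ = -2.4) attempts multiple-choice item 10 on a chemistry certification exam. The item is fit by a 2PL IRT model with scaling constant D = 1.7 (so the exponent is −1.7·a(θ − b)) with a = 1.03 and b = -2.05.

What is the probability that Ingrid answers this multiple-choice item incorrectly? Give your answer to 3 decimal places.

P(θ) = 1 / (1 + exp(−D·a(θ − b)))
Exponent: 1.7 × 1.03 × (-2.4 − (-2.05)) = -0.6129
1/(1 + e^{0.6129}) = 0.3514
P = 0.3514
P(incorrect) = 1 − 0.3514 = 0.6486

0.649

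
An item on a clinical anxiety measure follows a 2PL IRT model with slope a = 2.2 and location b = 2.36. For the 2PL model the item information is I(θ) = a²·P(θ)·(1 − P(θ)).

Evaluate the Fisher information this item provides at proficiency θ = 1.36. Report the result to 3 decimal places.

P = 1/(1+e^{2.2000}) = 0.0998
P(1−P) = 0.0998 × 0.9002 = 0.0898
I = a² × P(1−P) = 2.2² × 0.0898 = 0.43463

0.435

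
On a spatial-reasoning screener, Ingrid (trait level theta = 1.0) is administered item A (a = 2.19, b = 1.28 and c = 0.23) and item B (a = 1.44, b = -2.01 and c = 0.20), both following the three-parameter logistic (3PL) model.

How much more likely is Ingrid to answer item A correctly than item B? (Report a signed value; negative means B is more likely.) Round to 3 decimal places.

-0.489

P(theta) = c + (1 − c) · 1 / (1 + exp(−a(theta − b)))
P_A = 0.5005
P_B = 0.9896
P_A − P_B = -0.4891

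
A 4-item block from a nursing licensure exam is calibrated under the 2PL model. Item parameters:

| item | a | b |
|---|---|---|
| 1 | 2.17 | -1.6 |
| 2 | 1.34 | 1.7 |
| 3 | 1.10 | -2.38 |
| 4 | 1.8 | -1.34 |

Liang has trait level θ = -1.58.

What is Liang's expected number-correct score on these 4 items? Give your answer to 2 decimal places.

1.62

P(θ) = 1 / (1 + exp(−a(θ − b)))
P_1 = 1/(1+e^{-0.0434}) = 0.5108
P_2 = 1/(1+e^{4.3952}) = 0.0122
P_3 = 1/(1+e^{-0.8800}) = 0.7068
P_4 = 1/(1+e^{0.4320}) = 0.3936
E[score] = 0.5108 + 0.0122 + 0.7068 + 0.3936 = 1.6235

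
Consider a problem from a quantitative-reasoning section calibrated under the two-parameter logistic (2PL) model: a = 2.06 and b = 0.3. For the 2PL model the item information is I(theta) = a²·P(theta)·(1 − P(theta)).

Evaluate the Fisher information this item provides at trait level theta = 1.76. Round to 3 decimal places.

0.190

P = 1/(1+e^{-3.0076}) = 0.9529
P(1−P) = 0.9529 × 0.0471 = 0.0449
I = a² × P(1−P) = 2.06² × 0.0449 = 0.19040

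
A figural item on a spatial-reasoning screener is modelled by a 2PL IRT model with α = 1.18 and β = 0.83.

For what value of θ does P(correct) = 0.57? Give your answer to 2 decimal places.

1.07

P(θ) = 1 / (1 + exp(−α(θ − β)))
logit = ln(0.5700/0.4300) = 0.2819
θ = β + logit/(α) = 0.83 + 0.2819/1.1800 = 1.0689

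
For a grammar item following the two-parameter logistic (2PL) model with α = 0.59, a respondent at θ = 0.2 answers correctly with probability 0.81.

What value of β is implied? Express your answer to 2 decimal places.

-2.26

P(θ) = 1 / (1 + exp(−α(θ − β)))
logit(0.81) = ln(0.81/0.19) = 1.4500
β = θ − logit/(α) = 0.2 − 1.4500/0.5900 = -2.2576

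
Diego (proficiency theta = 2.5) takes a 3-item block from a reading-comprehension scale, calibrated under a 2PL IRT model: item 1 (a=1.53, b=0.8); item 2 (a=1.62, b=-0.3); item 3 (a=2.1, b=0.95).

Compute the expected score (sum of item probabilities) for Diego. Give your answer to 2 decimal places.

P(theta) = 1 / (1 + exp(−a(theta − b)))
P_1 = 1/(1+e^{-2.6010}) = 0.9309
P_2 = 1/(1+e^{-4.5360}) = 0.9894
P_3 = 1/(1+e^{-3.2550}) = 0.9629
E[score] = 0.9309 + 0.9894 + 0.9629 = 2.8832

2.88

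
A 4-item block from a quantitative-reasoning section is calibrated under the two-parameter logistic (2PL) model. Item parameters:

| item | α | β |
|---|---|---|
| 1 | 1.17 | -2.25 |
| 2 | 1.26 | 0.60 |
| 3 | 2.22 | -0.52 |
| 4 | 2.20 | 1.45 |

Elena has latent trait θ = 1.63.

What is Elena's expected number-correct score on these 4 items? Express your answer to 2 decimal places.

3.36

P(θ) = 1 / (1 + exp(−α(θ − β)))
P_1 = 1/(1+e^{-4.5396}) = 0.9894
P_2 = 1/(1+e^{-1.2978}) = 0.7855
P_3 = 1/(1+e^{-4.7730}) = 0.9916
P_4 = 1/(1+e^{-0.3960}) = 0.5977
E[score] = 0.9894 + 0.7855 + 0.9916 + 0.5977 = 3.3642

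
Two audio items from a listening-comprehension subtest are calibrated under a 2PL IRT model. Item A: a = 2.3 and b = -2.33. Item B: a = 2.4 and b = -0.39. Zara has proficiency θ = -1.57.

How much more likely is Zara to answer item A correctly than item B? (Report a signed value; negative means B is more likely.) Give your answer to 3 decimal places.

0.796

P(θ) = 1 / (1 + exp(−a(θ − b)))
P_A = 0.8517
P_B = 0.0556
P_A − P_B = 0.7961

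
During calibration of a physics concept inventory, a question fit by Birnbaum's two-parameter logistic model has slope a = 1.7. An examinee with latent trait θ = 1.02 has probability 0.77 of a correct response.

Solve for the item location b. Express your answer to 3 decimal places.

P(θ) = 1 / (1 + exp(−a(θ − b)))
logit(0.77) = ln(0.77/0.23) = 1.2083
b = θ − logit/(a) = 1.02 − 1.2083/1.7000 = 0.3092

0.309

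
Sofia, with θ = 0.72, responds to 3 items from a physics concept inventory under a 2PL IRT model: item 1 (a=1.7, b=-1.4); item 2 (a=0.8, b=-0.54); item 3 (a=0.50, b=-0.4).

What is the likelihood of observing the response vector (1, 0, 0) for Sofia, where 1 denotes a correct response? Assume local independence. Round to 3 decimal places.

P(θ) = 1 / (1 + exp(−a(θ − b)))
P_1 = 1/(1+e^{-3.6040}) = 0.9735
P_2 = 1/(1+e^{-1.0080}) = 0.7326
P_3 = 1/(1+e^{-0.5600}) = 0.6365
L = P_1 × (1−P_2) × (1−P_3) = 0.9735 × 0.2674 × 0.3635 = 0.09463

0.095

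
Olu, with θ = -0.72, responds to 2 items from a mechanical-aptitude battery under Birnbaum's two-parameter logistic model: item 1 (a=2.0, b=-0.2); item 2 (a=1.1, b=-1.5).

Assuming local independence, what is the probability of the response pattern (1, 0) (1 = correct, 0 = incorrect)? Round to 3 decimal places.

P(θ) = 1 / (1 + exp(−a(θ − b)))
P_1 = 1/(1+e^{1.0400}) = 0.2611
P_2 = 1/(1+e^{-0.8580}) = 0.7022
L = P_1 × (1−P_2) = 0.2611 × 0.2978 = 0.07776

0.078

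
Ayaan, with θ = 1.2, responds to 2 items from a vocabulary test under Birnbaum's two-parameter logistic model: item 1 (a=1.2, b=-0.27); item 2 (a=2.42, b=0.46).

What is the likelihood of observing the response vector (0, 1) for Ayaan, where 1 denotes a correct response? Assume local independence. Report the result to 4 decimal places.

0.1254

P(θ) = 1 / (1 + exp(−a(θ − b)))
P_1 = 1/(1+e^{-1.7640}) = 0.8537
P_2 = 1/(1+e^{-1.7908}) = 0.8570
L = (1−P_1) × P_2 = 0.1463 × 0.8570 = 0.12537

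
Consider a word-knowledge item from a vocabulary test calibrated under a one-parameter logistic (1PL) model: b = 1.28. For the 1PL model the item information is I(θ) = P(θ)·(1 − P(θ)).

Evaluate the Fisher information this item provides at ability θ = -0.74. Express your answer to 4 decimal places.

0.1034

P = 1/(1+e^{2.0200}) = 0.1171
P(1−P) = 0.1171 × 0.8829 = 0.1034
I = P(1−P) = 0.10340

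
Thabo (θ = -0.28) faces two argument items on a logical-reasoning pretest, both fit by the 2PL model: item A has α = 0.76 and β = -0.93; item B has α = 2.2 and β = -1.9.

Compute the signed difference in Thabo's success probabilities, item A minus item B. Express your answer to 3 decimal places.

P(θ) = 1 / (1 + exp(−α(θ − β)))
P_A = 0.6210
P_B = 0.9725
P_A − P_B = -0.3514

-0.351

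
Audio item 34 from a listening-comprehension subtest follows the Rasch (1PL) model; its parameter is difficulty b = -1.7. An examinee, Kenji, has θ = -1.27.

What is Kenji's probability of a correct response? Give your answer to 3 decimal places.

P(θ) = 1 / (1 + exp(−(θ − b)))
Exponent: (-1.27 − (-1.7)) = 0.4300
1/(1 + e^{-0.4300}) = 0.6059
P = 0.6059

0.606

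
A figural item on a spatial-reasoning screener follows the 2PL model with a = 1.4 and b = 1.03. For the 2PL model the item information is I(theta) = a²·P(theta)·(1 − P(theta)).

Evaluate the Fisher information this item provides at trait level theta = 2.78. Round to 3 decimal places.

0.143

P = 1/(1+e^{-2.4500}) = 0.9206
P(1−P) = 0.9206 × 0.0794 = 0.0731
I = a² × P(1−P) = 1.4² × 0.0731 = 0.14333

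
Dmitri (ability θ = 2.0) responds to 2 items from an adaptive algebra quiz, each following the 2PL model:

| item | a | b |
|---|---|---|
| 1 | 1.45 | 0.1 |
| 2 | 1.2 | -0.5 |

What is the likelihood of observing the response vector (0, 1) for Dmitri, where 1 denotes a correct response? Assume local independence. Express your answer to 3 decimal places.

P(θ) = 1 / (1 + exp(−a(θ − b)))
P_1 = 1/(1+e^{-2.7550}) = 0.9402
P_2 = 1/(1+e^{-3.0000}) = 0.9526
L = (1−P_1) × P_2 = 0.0598 × 0.9526 = 0.05697

0.057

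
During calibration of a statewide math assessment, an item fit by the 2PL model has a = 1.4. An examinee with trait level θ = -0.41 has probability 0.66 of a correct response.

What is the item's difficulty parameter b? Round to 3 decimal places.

P(θ) = 1 / (1 + exp(−a(θ − b)))
logit(0.66) = ln(0.66/0.34) = 0.6633
b = θ − logit/(a) = -0.41 − 0.6633/1.4000 = -0.8838

-0.884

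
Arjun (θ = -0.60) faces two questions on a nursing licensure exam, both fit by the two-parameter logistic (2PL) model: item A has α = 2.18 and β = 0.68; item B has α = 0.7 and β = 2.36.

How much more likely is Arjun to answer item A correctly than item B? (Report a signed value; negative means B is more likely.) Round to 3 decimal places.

-0.054

P(θ) = 1 / (1 + exp(−α(θ − β)))
P_A = 0.0578
P_B = 0.1118
P_A − P_B = -0.0540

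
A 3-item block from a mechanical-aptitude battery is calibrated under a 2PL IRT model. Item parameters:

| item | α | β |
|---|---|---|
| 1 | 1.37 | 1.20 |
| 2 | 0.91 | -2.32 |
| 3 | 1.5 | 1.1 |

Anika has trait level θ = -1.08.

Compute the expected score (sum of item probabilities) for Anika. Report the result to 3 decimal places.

P(θ) = 1 / (1 + exp(−α(θ − β)))
P_1 = 1/(1+e^{3.1236}) = 0.0421
P_2 = 1/(1+e^{-1.1284}) = 0.7555
P_3 = 1/(1+e^{3.2700}) = 0.0366
E[score] = 0.0421 + 0.7555 + 0.0366 = 0.8343

0.834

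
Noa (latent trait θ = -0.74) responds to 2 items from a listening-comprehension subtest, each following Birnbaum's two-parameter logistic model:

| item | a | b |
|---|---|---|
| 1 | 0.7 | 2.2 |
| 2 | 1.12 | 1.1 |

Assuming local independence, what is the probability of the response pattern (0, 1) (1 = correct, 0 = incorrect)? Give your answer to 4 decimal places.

P(θ) = 1 / (1 + exp(−a(θ − b)))
P_1 = 1/(1+e^{2.0580}) = 0.1132
P_2 = 1/(1+e^{2.0608}) = 0.1130
L = (1−P_1) × P_2 = 0.8868 × 0.1130 = 0.10017

0.1002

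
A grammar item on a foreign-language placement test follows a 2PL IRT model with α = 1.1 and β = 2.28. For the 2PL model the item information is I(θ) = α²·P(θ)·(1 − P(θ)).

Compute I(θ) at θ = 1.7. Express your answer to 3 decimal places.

0.274

P = 1/(1+e^{0.6380}) = 0.3457
P(1−P) = 0.3457 × 0.6543 = 0.2262
I = α² × P(1−P) = 1.1² × 0.2262 = 0.27369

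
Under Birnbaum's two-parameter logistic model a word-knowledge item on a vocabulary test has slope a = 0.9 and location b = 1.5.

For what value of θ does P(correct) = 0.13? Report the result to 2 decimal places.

P(θ) = 1 / (1 + exp(−a(θ − b)))
logit = ln(0.1300/0.8700) = -1.9010
θ = b + logit/(a) = 1.5 + (-1.9010)/0.9000 = -0.6122

-0.61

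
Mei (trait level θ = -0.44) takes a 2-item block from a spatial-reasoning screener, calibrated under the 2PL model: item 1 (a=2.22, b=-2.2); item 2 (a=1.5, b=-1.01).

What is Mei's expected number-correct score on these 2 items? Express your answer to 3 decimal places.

1.682

P(θ) = 1 / (1 + exp(−a(θ − b)))
P_1 = 1/(1+e^{-3.9072}) = 0.9803
P_2 = 1/(1+e^{-0.8550}) = 0.7016
E[score] = 0.9803 + 0.7016 = 1.6819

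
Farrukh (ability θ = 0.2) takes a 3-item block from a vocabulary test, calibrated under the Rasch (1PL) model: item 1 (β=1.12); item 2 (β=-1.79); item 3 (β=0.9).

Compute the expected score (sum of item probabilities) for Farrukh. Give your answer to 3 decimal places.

P(θ) = 1 / (1 + exp(−(θ − β)))
P_1 = 1/(1+e^{0.9200}) = 0.2850
P_2 = 1/(1+e^{-1.9900}) = 0.8797
P_3 = 1/(1+e^{0.7000}) = 0.3318
E[score] = 0.2850 + 0.8797 + 0.3318 = 1.4965

1.497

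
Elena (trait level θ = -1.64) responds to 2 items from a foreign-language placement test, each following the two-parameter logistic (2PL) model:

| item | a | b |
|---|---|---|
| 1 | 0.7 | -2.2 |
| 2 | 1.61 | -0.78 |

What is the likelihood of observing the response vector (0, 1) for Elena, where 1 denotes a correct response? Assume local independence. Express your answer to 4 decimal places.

0.0808

P(θ) = 1 / (1 + exp(−a(θ − b)))
P_1 = 1/(1+e^{-0.3920}) = 0.5968
P_2 = 1/(1+e^{1.3846}) = 0.2003
L = (1−P_1) × P_2 = 0.4032 × 0.2003 = 0.08076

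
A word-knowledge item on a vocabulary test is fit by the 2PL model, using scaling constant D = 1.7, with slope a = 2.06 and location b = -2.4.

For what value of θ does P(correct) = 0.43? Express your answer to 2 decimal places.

-2.48

P(θ) = 1 / (1 + exp(−D·a(θ − b)))
logit = ln(0.4300/0.5700) = -0.2819
θ = b + logit/(1.7·a) = -2.4 + (-0.2819)/3.5020 = -2.4805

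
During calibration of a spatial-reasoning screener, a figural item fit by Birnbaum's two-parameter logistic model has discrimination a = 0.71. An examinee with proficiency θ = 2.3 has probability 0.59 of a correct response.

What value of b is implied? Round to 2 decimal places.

P(θ) = 1 / (1 + exp(−a(θ − b)))
logit(0.59) = ln(0.59/0.41) = 0.3640
b = θ − logit/(a) = 2.3 − 0.3640/0.7100 = 1.7874

1.79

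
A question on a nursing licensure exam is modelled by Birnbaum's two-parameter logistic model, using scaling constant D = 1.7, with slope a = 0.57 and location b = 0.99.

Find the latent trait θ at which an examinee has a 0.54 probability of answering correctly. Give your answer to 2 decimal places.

P(θ) = 1 / (1 + exp(−D·a(θ − b)))
logit = ln(0.5400/0.4600) = 0.1603
θ = b + logit/(1.7·a) = 0.99 + 0.1603/0.9690 = 1.1555

1.16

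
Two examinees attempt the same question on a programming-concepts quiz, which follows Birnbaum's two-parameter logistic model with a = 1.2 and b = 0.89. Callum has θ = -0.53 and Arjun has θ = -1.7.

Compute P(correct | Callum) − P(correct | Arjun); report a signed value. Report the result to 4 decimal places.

P(θ) = 1 / (1 + exp(−a(θ − b)))
P(Callum) = 0.1539  [exponent -1.7040]
P(Arjun) = 0.0428  [exponent -3.1080]
Difference = 0.1539 − 0.0428 = 0.1112

0.1112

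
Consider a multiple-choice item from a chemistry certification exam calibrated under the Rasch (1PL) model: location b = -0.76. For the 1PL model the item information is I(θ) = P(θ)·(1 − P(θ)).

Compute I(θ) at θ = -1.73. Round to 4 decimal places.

0.1993

P = 1/(1+e^{0.9700}) = 0.2749
P(1−P) = 0.2749 × 0.7251 = 0.1993
I = P(1−P) = 0.19932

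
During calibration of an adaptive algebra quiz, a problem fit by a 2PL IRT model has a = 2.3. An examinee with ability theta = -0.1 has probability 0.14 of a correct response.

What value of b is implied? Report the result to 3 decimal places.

0.689

P(theta) = 1 / (1 + exp(−a(theta − b)))
logit(0.14) = ln(0.14/0.86) = -1.8153
b = theta − logit/(a) = -0.1 − (-1.8153)/2.3000 = 0.6893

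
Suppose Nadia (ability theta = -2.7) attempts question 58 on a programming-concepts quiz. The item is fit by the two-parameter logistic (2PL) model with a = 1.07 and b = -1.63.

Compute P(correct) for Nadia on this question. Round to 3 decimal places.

0.241

P(theta) = 1 / (1 + exp(−a(theta − b)))
Exponent: 1.07 × (-2.7 − (-1.63)) = -1.1449
1/(1 + e^{1.1449}) = 0.2414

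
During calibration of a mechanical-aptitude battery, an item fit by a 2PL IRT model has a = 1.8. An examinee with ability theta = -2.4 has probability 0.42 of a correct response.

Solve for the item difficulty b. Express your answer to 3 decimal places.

P(theta) = 1 / (1 + exp(−a(theta − b)))
logit(0.42) = ln(0.42/0.58) = -0.3228
b = theta − logit/(a) = -2.4 − (-0.3228)/1.8000 = -2.2207

-2.221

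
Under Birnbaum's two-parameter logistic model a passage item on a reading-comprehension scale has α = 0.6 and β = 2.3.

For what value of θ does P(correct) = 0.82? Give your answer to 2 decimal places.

P(θ) = 1 / (1 + exp(−α(θ − β)))
logit = ln(0.8200/0.1800) = 1.5163
θ = β + logit/(α) = 2.3 + 1.5163/0.6000 = 4.8272

4.83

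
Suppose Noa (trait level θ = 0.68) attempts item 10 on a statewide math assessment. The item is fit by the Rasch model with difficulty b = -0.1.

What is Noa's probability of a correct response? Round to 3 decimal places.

0.686

P(θ) = 1 / (1 + exp(−(θ − b)))
Exponent: (0.68 − (-0.1)) = 0.7800
1/(1 + e^{-0.7800}) = 0.6857
P = 0.6857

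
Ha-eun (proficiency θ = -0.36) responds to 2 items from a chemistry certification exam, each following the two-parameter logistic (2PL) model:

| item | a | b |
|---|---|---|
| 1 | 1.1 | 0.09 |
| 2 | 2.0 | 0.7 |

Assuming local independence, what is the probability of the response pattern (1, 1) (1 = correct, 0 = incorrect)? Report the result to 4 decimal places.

0.0406

P(θ) = 1 / (1 + exp(−a(θ − b)))
P_1 = 1/(1+e^{0.4950}) = 0.3787
P_2 = 1/(1+e^{2.1200}) = 0.1072
L = P_1 × P_2 = 0.3787 × 0.1072 = 0.04059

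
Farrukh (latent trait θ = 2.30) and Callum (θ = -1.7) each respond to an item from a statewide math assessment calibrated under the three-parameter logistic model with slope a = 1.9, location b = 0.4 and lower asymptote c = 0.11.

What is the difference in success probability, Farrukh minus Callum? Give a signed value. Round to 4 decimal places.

P(θ) = c + (1 − c) · 1 / (1 + exp(−a(θ − b)))
P(Farrukh) = 0.9766  [exponent 3.6100]
P(Callum) = 0.1262  [exponent -3.9900]
Difference = 0.9766 − 0.1262 = 0.8504

0.8504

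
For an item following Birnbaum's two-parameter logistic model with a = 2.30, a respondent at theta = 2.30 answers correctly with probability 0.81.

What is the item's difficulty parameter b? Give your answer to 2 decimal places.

1.67

P(theta) = 1 / (1 + exp(−a(theta − b)))
logit(0.81) = ln(0.81/0.19) = 1.4500
b = theta − logit/(a) = 2.30 − 1.4500/2.3000 = 1.6696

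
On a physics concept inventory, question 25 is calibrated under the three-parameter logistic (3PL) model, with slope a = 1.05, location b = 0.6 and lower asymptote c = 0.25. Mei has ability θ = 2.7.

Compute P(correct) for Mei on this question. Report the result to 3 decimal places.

P(θ) = c + (1 − c) · 1 / (1 + exp(−a(θ − b)))
Exponent: 1.05 × (2.7 − 0.6) = 2.2050
1/(1 + e^{-2.2050}) = 0.9007
P = 0.25 + 0.75 × 0.9007 = 0.9255

0.926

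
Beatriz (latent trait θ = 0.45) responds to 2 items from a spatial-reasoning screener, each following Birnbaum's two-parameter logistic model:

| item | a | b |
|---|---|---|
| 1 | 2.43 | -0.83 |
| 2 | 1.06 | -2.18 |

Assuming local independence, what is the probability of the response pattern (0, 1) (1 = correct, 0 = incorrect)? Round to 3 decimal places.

P(θ) = 1 / (1 + exp(−a(θ − b)))
P_1 = 1/(1+e^{-3.1104}) = 0.9573
P_2 = 1/(1+e^{-2.7878}) = 0.9420
L = (1−P_1) × P_2 = 0.0427 × 0.9420 = 0.04021

0.040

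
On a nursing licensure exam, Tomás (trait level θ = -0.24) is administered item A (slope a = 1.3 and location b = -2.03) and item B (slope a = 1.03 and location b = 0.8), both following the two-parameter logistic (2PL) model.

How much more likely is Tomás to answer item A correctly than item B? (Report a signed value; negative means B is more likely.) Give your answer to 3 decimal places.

P(θ) = 1 / (1 + exp(−a(θ − b)))
P_A = 0.9111
P_B = 0.2552
P_A − P_B = 0.6559

0.656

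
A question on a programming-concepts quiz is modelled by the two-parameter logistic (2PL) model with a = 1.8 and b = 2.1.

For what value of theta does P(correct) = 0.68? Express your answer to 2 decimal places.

P(theta) = 1 / (1 + exp(−a(theta − b)))
logit = ln(0.6800/0.3200) = 0.7538
theta = b + logit/(a) = 2.1 + 0.7538/1.8000 = 2.5188

2.52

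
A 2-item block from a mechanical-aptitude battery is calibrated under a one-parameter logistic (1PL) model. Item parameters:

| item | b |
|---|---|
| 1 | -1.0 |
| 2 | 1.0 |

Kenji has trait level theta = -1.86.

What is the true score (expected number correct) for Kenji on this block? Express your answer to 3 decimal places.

0.352

P(theta) = 1 / (1 + exp(−(theta − b)))
P_1 = 1/(1+e^{0.8600}) = 0.2973
P_2 = 1/(1+e^{2.8600}) = 0.0542
E[score] = 0.2973 + 0.0542 = 0.3515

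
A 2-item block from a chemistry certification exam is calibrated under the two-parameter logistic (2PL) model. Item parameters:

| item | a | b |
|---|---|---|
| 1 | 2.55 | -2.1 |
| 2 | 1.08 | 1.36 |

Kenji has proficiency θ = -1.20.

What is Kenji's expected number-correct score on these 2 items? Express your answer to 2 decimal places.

P(θ) = 1 / (1 + exp(−a(θ − b)))
P_1 = 1/(1+e^{-2.2950}) = 0.9085
P_2 = 1/(1+e^{2.7648}) = 0.0593
E[score] = 0.9085 + 0.0593 = 0.9677

0.97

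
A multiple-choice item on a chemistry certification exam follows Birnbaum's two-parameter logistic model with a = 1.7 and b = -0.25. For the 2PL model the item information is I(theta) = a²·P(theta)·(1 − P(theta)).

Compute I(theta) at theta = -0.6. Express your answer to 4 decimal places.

P = 1/(1+e^{0.5950}) = 0.3555
P(1−P) = 0.3555 × 0.6445 = 0.2291
I = a² × P(1−P) = 1.7² × 0.2291 = 0.66215

0.6621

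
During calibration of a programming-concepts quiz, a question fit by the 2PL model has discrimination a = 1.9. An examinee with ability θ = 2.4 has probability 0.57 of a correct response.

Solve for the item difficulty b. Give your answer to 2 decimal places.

2.25

P(θ) = 1 / (1 + exp(−a(θ − b)))
logit(0.57) = ln(0.57/0.43) = 0.2819
b = θ − logit/(a) = 2.4 − 0.2819/1.9000 = 2.2517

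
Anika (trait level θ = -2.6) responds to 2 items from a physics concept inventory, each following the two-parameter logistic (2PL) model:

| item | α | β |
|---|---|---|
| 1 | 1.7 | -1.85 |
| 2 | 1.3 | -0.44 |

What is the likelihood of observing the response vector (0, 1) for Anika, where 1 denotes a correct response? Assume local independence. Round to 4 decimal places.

P(θ) = 1 / (1 + exp(−α(θ − β)))
P_1 = 1/(1+e^{1.2750}) = 0.2184
P_2 = 1/(1+e^{2.8080}) = 0.0569
L = (1−P_1) × P_2 = 0.7816 × 0.0569 = 0.04447

0.0445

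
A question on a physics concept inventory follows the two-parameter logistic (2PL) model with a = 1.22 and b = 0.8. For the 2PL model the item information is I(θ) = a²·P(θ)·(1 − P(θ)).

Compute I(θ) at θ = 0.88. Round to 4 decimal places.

P = 1/(1+e^{-0.0976}) = 0.5244
P(1−P) = 0.5244 × 0.4756 = 0.2494
I = a² × P(1−P) = 1.22² × 0.2494 = 0.37122

0.3712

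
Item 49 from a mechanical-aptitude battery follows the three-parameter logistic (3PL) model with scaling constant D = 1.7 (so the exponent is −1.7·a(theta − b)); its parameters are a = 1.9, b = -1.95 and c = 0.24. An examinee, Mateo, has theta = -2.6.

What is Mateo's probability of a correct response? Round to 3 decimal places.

P(theta) = c + (1 − c) · 1 / (1 + exp(−D·a(theta − b)))
Exponent: 1.7 × 1.9 × (-2.6 − (-1.95)) = -2.0995
1/(1 + e^{2.0995}) = 0.1091
P = 0.24 + 0.76 × 0.1091 = 0.3230

0.323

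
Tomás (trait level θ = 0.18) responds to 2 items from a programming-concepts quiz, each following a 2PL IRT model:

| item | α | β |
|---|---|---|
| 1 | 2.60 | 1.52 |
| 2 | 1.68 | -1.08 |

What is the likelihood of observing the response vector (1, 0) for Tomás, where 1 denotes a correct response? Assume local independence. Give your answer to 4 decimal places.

P(θ) = 1 / (1 + exp(−α(θ − β)))
P_1 = 1/(1+e^{3.4840}) = 0.0298
P_2 = 1/(1+e^{-2.1168}) = 0.8925
L = P_1 × (1−P_2) = 0.0298 × 0.1075 = 0.00320

0.0032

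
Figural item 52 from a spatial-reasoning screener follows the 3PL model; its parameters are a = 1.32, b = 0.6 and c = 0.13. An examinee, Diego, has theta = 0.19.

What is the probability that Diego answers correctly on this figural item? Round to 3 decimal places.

P(theta) = c + (1 − c) · 1 / (1 + exp(−a(theta − b)))
Exponent: 1.32 × (0.19 − 0.6) = -0.5412
1/(1 + e^{0.5412}) = 0.3679
P = 0.13 + 0.87 × 0.3679 = 0.4501

0.450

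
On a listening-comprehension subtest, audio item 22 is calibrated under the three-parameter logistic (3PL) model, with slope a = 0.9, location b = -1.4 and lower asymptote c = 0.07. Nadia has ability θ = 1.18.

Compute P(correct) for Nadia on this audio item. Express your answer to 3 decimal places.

P(θ) = c + (1 − c) · 1 / (1 + exp(−a(θ − b)))
Exponent: 0.9 × (1.18 − (-1.4)) = 2.3220
1/(1 + e^{-2.3220}) = 0.9107
P = 0.07 + 0.93 × 0.9107 = 0.9169

0.917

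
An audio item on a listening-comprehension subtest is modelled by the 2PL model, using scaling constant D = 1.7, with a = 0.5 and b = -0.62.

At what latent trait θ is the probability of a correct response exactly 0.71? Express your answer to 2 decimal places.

P(θ) = 1 / (1 + exp(−D·a(θ − b)))
logit = ln(0.7100/0.2900) = 0.8954
θ = b + logit/(1.7·a) = -0.62 + 0.8954/0.8500 = 0.4334

0.43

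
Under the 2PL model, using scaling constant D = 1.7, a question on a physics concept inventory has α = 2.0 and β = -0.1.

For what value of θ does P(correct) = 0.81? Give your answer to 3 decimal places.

0.326

P(θ) = 1 / (1 + exp(−D·α(θ − β)))
logit = ln(0.8100/0.1900) = 1.4500
θ = β + logit/(1.7·α) = -0.1 + 1.4500/3.4000 = 0.3265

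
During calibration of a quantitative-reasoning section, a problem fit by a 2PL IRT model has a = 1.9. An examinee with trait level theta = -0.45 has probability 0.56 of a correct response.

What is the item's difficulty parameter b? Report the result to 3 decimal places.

P(theta) = 1 / (1 + exp(−a(theta − b)))
logit(0.56) = ln(0.56/0.44) = 0.2412
b = theta − logit/(a) = -0.45 − 0.2412/1.9000 = -0.5769

-0.577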